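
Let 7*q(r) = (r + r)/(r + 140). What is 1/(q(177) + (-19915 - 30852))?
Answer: -2219/112651619 ≈ -1.9698e-5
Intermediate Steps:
q(r) = 2*r/(7*(140 + r)) (q(r) = ((r + r)/(r + 140))/7 = ((2*r)/(140 + r))/7 = (2*r/(140 + r))/7 = 2*r/(7*(140 + r)))
1/(q(177) + (-19915 - 30852)) = 1/((2/7)*177/(140 + 177) + (-19915 - 30852)) = 1/((2/7)*177/317 - 50767) = 1/((2/7)*177*(1/317) - 50767) = 1/(354/2219 - 50767) = 1/(-112651619/2219) = -2219/112651619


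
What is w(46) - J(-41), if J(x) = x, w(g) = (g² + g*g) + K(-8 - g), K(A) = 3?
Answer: 4276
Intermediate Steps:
w(g) = 3 + 2*g² (w(g) = (g² + g*g) + 3 = (g² + g²) + 3 = 2*g² + 3 = 3 + 2*g²)
w(46) - J(-41) = (3 + 2*46²) - 1*(-41) = (3 + 2*2116) + 41 = (3 + 4232) + 41 = 4235 + 41 = 4276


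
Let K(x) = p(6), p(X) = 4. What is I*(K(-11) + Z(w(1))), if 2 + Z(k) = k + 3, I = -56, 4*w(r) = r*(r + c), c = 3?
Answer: -336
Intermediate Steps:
K(x) = 4
w(r) = r*(3 + r)/4 (w(r) = (r*(r + 3))/4 = (r*(3 + r))/4 = r*(3 + r)/4)
Z(k) = 1 + k (Z(k) = -2 + (k + 3) = -2 + (3 + k) = 1 + k)
I*(K(-11) + Z(w(1))) = -56*(4 + (1 + (¼)*1*(3 + 1))) = -56*(4 + (1 + (¼)*1*4)) = -56*(4 + (1 + 1)) = -56*(4 + 2) = -56*6 = -336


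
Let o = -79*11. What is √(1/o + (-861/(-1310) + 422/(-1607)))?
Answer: √1316917833695558490/1829392730 ≈ 0.62730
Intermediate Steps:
o = -869
√(1/o + (-861/(-1310) + 422/(-1607))) = √(1/(-869) + (-861/(-1310) + 422/(-1607))) = √(-1/869 + (-861*(-1/1310) + 422*(-1/1607))) = √(-1/869 + (861/1310 - 422/1607)) = √(-1/869 + 830807/2105170) = √(719866113/1829392730) = √1316917833695558490/1829392730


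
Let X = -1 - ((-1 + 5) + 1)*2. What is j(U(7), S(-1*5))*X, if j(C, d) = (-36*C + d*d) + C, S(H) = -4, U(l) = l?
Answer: 2519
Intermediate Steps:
j(C, d) = d² - 35*C (j(C, d) = (-36*C + d²) + C = (d² - 36*C) + C = d² - 35*C)
X = -11 (X = -1 - (4 + 1)*2 = -1 - 5*2 = -1 - 1*10 = -1 - 10 = -11)
j(U(7), S(-1*5))*X = ((-4)² - 35*7)*(-11) = (16 - 245)*(-11) = -229*(-11) = 2519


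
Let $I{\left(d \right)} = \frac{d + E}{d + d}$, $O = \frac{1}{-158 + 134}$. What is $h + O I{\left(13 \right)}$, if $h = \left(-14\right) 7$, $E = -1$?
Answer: $- \frac{5097}{52} \approx -98.019$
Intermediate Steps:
$O = - \frac{1}{24}$ ($O = \frac{1}{-24} = - \frac{1}{24} \approx -0.041667$)
$h = -98$
$I{\left(d \right)} = \frac{-1 + d}{2 d}$ ($I{\left(d \right)} = \frac{d - 1}{d + d} = \frac{-1 + d}{2 d}$)
$h + O I{\left(13 \right)} = -98 - \frac{\frac{1}{2} \cdot \frac{1}{13} \left(-1 + 13\right)}{24} = -98 - \frac{\frac{1}{2} \cdot \frac{1}{13} \cdot 12}{24} = -98 - \frac{1}{52} = - \frac{5097}{52}$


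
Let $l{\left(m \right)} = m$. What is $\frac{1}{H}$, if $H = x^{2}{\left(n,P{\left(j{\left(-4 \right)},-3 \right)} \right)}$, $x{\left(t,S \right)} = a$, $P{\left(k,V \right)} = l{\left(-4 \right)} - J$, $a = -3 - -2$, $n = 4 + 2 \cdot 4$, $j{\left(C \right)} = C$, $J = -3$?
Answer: $1$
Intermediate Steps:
$n = 12$ ($n = 4 + 8 = 12$)
$a = -1$ ($a = -3 + 2 = -1$)
$P{\left(k,V \right)} = -1$ ($P{\left(k,V \right)} = -4 - -3 = -4 + 3 = -1$)
$x{\left(t,S \right)} = -1$
$H = 1$ ($H = \left(-1\right)^{2} = 1$)
$\frac{1}{H} = 1^{-1} = 1$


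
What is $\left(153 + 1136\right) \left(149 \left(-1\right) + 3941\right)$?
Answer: $4887888$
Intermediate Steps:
$\left(153 + 1136\right) \left(149 \left(-1\right) + 3941\right) = 1289 \left(-149 + 3941\right) = 1289 \cdot 3792 = 4887888$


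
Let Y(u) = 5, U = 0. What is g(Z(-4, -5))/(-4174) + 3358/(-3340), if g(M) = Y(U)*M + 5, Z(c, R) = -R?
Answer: -3529123/3485290 ≈ -1.0126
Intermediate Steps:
g(M) = 5 + 5*M (g(M) = 5*M + 5 = 5 + 5*M)
g(Z(-4, -5))/(-4174) + 3358/(-3340) = (5 + 5*(-1*(-5)))/(-4174) + 3358/(-3340) = (5 + 5*5)*(-1/4174) + 3358*(-1/3340) = (5 + 25)*(-1/4174) - 1679/1670 = 30*(-1/4174) - 1679/1670 = -15/2087 - 1679/1670 = -3529123/3485290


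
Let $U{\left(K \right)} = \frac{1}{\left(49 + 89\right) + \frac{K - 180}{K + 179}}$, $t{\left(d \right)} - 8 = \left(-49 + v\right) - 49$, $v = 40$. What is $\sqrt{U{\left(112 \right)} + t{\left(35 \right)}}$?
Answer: $\frac{i \sqrt{80348738810}}{40090} \approx 7.0706 i$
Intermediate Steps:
$t{\left(d \right)} = -50$ ($t{\left(d \right)} = 8 + \left(\left(-49 + 40\right) - 49\right) = 8 - 58 = -50$)
$U{\left(K \right)} = \frac{1}{138 + \frac{-180 + K}{179 + K}}$
$\sqrt{U{\left(112 \right)} + t{\left(35 \right)}} = \sqrt{\frac{179 + 112}{24522 + 139 \cdot 112} - 50} = \sqrt{\frac{1}{24522 + 15568} \cdot 291 - 50} = \sqrt{\frac{1}{40090} \cdot 291 - 50} = \sqrt{\frac{291}{40090} - 50} = \sqrt{- \frac{2004209}{40090}} = \frac{i \sqrt{80348738810}}{40090}$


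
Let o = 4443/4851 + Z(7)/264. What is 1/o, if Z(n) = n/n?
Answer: 12936/11897 ≈ 1.0873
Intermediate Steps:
Z(n) = 1
o = 11897/12936 (o = 4443/4851 + 1/264 = 4443*(1/4851) + 1*(1/264) = 1481/1617 + 1/264 = 11897/12936 ≈ 0.91968)
1/o = 1/(11897/12936) = 12936/11897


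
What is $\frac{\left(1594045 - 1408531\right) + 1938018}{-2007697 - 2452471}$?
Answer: $- \frac{530883}{1115042} \approx -0.47611$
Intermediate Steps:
$\frac{\left(1594045 - 1408531\right) + 1938018}{-2007697 - 2452471} = \frac{\left(1594045 - 1408531\right) + 1938018}{-4460168} = \left(185514 + 1938018\right) \left(- \frac{1}{4460168}\right) = 2123532 \left(- \frac{1}{4460168}\right) = - \frac{530883}{1115042}$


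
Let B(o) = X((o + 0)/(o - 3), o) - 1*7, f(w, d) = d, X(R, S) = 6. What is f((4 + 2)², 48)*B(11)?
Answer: -48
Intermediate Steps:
B(o) = -1 (B(o) = 6 - 1*7 = 6 - 7 = -1)
f((4 + 2)², 48)*B(11) = 48*(-1) = -48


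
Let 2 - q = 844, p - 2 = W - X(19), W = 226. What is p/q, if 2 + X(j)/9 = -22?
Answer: -222/421 ≈ -0.52732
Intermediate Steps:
X(j) = -216 (X(j) = -18 + 9*(-22) = -18 - 198 = -216)
p = 444 (p = 2 + (226 - 1*(-216)) = 2 + (226 + 216) = 2 + 442 = 444)
q = -842 (q = 2 - 1*844 = 2 - 844 = -842)
p/q = 444/(-842) = 444*(-1/842) = -222/421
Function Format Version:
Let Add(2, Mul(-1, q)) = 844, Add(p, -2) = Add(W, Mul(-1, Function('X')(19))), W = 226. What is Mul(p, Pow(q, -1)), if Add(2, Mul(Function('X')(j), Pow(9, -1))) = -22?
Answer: Rational(-222, 421) ≈ -0.52732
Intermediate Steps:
Function('X')(j) = -216 (Function('X')(j) = Add(-18, Mul(9, -22)) = Add(-18, -198) = -216)
p = 444 (p = Add(2, Add(226, Mul(-1, -216))) = Add(2, Add(226, 216)) = Add(2, 442) = 444)
q = -842 (q = Add(2, Mul(-1, 844)) = Add(2, -844) = -842)
Mul(p, Pow(q, -1)) = Mul(444, Pow(-842, -1)) = Mul(444, Rational(-1, 842)) = Rational(-222, 421)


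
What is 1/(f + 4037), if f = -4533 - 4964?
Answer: -1/5460 ≈ -0.00018315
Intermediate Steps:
f = -9497
1/(f + 4037) = 1/(-9497 + 4037) = 1/(-5460) = -1/5460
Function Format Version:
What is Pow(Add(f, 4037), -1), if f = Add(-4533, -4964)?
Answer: Rational(-1, 5460) ≈ -0.00018315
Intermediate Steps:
f = -9497
Pow(Add(f, 4037), -1) = Pow(Add(-9497, 4037), -1) = Pow(-5460, -1) = Rational(-1, 5460)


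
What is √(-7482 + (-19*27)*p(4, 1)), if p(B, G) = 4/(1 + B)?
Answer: I*√197310/5 ≈ 88.839*I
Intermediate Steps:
√(-7482 + (-19*27)*p(4, 1)) = √(-7482 + (-19*27)*(4/(1 + 4))) = √(-7482 - 2052/5) = √(-39462/5) = I*√197310/5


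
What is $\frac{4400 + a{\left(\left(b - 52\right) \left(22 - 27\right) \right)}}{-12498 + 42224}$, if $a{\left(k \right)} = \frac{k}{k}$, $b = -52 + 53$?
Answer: $\frac{4401}{29726} \approx 0.14805$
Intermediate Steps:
$b = 1$
$a{\left(k \right)} = 1$
$\frac{4400 + a{\left(\left(b - 52\right) \left(22 - 27\right) \right)}}{-12498 + 42224} = \frac{4400 + 1}{-12498 + 42224} = \frac{4401}{29726}$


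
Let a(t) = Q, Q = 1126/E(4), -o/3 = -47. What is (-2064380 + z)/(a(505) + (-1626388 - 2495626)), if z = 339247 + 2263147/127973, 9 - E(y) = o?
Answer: 14570700029292/34815500891851 ≈ 0.41851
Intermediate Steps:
o = 141 (o = -3*(-47) = 141)
E(y) = -132 (E(y) = 9 - 1*141 = 9 - 141 = -132)
z = 43416719478/127973 (z = 339247 + 2263147*(1/127973) = 339247 + 2263147/127973 = 43416719478/127973 ≈ 3.3926e+5)
Q = -563/66 (Q = 1126/(-132) = 1126*(-1/132) = -563/66 ≈ -8.5303)
a(t) = -563/66
(-2064380 + z)/(a(505) + (-1626388 - 2495626)) = (-2064380 + 43416719478/127973)/(-563/66 + (-1626388 - 2495626)) = -220768182262/(127973*(-563/66 - 4122014)) = -220768182262/(127973*(-272053487/66)) = -220768182262/127973*(-66/272053487) = 14570700029292/34815500891851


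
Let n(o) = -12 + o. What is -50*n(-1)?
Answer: 650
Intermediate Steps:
-50*n(-1) = -50*(-12 - 1) = -50*(-13) = 650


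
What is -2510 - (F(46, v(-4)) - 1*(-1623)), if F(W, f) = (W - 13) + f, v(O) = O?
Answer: -4162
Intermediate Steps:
F(W, f) = -13 + W + f (F(W, f) = (-13 + W) + f = -13 + W + f)
-2510 - (F(46, v(-4)) - 1*(-1623)) = -2510 - ((-13 + 46 - 4) - 1*(-1623)) = -2510 - (29 + 1623) = -2510 - 1*1652 = -2510 - 1652 = -4162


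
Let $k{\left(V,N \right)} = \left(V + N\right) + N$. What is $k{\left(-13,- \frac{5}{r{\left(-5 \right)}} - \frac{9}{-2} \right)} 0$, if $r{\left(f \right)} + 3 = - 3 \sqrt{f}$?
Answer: $0$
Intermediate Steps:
$r{\left(f \right)} = -3 - 3 \sqrt{f}$
$k{\left(V,N \right)} = V + 2 N$ ($k{\left(V,N \right)} = \left(N + V\right) + N = V + 2 N$)
$k{\left(-13,- \frac{5}{r{\left(-5 \right)}} - \frac{9}{-2} \right)} 0 = \left(-13 + 2 \left(- \frac{5}{-3 - 3 \sqrt{-5}} - \frac{9}{-2}\right)\right) 0 = \left(-13 + 2 \left(- \frac{5}{-3 - 3 i \sqrt{5}} - - \frac{9}{2}\right)\right) 0 = \left(-13 + 2 \left(- \frac{5}{-3 - 3 i \sqrt{5}} + \frac{9}{2}\right)\right) 0 = \left(-13 + 2 \left(\frac{9}{2} - \frac{5}{-3 - 3 i \sqrt{5}}\right)\right) 0 = \left(-13 + \left(9 - \frac{10}{-3 - 3 i \sqrt{5}}\right)\right) 0 = \left(-4 - \frac{10}{-3 - 3 i \sqrt{5}}\right) 0 = 0$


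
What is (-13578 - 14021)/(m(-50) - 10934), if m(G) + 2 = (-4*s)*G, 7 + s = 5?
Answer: 2123/872 ≈ 2.4346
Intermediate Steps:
s = -2 (s = -7 + 5 = -2)
m(G) = -2 + 8*G (m(G) = -2 + (-4*(-2))*G = -2 + 8*G)
(-13578 - 14021)/(m(-50) - 10934) = (-13578 - 14021)/((-2 + 8*(-50)) - 10934) = -27599/((-2 - 400) - 10934) = -27599/(-402 - 10934) = -27599/(-11336) = -27599*(-1/11336) = 2123/872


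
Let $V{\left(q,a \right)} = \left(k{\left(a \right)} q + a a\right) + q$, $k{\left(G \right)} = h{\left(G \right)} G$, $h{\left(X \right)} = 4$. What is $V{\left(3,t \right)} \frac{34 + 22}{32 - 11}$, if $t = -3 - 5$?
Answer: $- \frac{232}{3} \approx -77.333$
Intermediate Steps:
$t = -8$ ($t = -3 - 5 = -8$)
$k{\left(G \right)} = 4 G$
$V{\left(q,a \right)} = q + a^{2} + 4 a q$ ($V{\left(q,a \right)} = \left(4 a q + a a\right) + q = \left(4 a q + a^{2}\right) + q = \left(a^{2} + 4 a q\right) + q = q + a^{2} + 4 a q$)
$V{\left(3,t \right)} \frac{34 + 22}{32 - 11} = \left(3 + \left(-8\right)^{2} + 4 \left(-8\right) 3\right) \frac{34 + 22}{32 - 11} = \left(3 + 64 - 96\right) \frac{56}{21} = - 29 \cdot 56 \cdot \frac{1}{21} = \left(-29\right) \frac{8}{3} = - \frac{232}{3}$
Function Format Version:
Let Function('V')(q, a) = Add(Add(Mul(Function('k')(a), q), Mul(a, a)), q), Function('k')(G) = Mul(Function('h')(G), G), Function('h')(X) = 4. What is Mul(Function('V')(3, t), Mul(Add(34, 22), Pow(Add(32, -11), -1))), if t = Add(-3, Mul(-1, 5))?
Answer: Rational(-232, 3) ≈ -77.333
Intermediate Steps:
t = -8 (t = Add(-3, -5) = -8)
Function('k')(G) = Mul(4, G)
Function('V')(q, a) = Add(q, Pow(a, 2), Mul(4, a, q)) (Function('V')(q, a) = Add(Add(Mul(Mul(4, a), q), Mul(a, a)), q) = Add(Add(Mul(4, a, q), Pow(a, 2)), q) = Add(Add(Pow(a, 2), Mul(4, a, q)), q) = Add(q, Pow(a, 2), Mul(4, a, q)))
Mul(Function('V')(3, t), Mul(Add(34, 22), Pow(Add(32, -11), -1))) = Mul(Add(3, Pow(-8, 2), Mul(4, -8, 3)), Mul(Add(34, 22), Pow(Add(32, -11), -1))) = Mul(Add(3, 64, -96), Mul(56, Pow(21, -1))) = Mul(-29, Mul(56, Rational(1, 21))) = Mul(-29, Rational(8, 3)) = Rational(-232, 3)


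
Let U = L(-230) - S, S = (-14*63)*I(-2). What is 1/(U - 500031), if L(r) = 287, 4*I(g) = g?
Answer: -1/500185 ≈ -1.9993e-6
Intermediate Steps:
I(g) = g/4
S = 441 (S = (-14*63)*((1/4)*(-2)) = -882*(-1/2) = 441)
U = -154 (U = 287 - 1*441 = 287 - 441 = -154)
1/(U - 500031) = 1/(-154 - 500031) = 1/(-500185) = -1/500185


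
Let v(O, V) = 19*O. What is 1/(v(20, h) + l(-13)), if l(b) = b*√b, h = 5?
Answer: 380/146597 + 13*I*√13/146597 ≈ 0.0025921 + 0.00031973*I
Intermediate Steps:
l(b) = b^(3/2)
1/(v(20, h) + l(-13)) = 1/(19*20 + (-13)^(3/2)) = 1/(380 - 13*I*√13)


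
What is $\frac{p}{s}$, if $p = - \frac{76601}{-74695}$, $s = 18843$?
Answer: $\frac{76601}{1407477885} \approx 5.4424 \cdot 10^{-5}$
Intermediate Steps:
$p = \frac{76601}{74695}$ ($p = \left(-76601\right) \left(- \frac{1}{74695}\right) = \frac{76601}{74695} \approx 1.0255$)
$\frac{p}{s} = \frac{76601}{74695 \cdot 18843} = \frac{76601}{74695} \cdot \frac{1}{18843} = \frac{76601}{1407477885}$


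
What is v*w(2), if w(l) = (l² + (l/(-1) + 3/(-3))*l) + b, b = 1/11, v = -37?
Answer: 777/11 ≈ 70.636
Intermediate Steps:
b = 1/11 ≈ 0.090909
w(l) = 1/11 + l² + l*(-1 - l) (w(l) = (l² + (l/(-1) + 3/(-3))*l) + 1/11 = (l² + (l*(-1) + 3*(-⅓))*l) + 1/11 = (l² + (-l - 1)*l) + 1/11 = (l² + (-1 - l)*l) + 1/11 = (l² + l*(-1 - l)) + 1/11 = 1/11 + l² + l*(-1 - l))
v*w(2) = -37*(1/11 - 1*2) = -37*(1/11 - 2) = -37*(-21/11) = 777/11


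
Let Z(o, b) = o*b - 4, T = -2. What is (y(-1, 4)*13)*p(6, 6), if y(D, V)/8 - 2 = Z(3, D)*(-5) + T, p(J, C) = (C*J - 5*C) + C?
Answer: 43680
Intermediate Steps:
p(J, C) = -4*C + C*J (p(J, C) = (-5*C + C*J) + C = -4*C + C*J)
Z(o, b) = -4 + b*o (Z(o, b) = b*o - 4 = -4 + b*o)
y(D, V) = 160 - 120*D (y(D, V) = 16 + 8*((-4 + D*3)*(-5) - 2) = 16 + 8*((-4 + 3*D)*(-5) - 2) = 16 + 8*((20 - 15*D) - 2) = 16 + 8*(18 - 15*D) = 16 + (144 - 120*D) = 160 - 120*D)
(y(-1, 4)*13)*p(6, 6) = ((160 - 120*(-1))*13)*(6*(-4 + 6)) = ((160 + 120)*13)*(6*2) = (280*13)*12 = 3640*12 = 43680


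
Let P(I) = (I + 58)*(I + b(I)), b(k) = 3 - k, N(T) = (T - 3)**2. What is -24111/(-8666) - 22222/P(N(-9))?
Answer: -88982293/2625798 ≈ -33.888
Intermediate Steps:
N(T) = (-3 + T)**2
P(I) = 174 + 3*I (P(I) = (I + 58)*(I + (3 - I)) = (58 + I)*3 = 174 + 3*I)
-24111/(-8666) - 22222/P(N(-9)) = -24111/(-8666) - 22222/(174 + 3*(-3 - 9)**2) = -24111*(-1/8666) - 22222/(174 + 3*(-12)**2) = 24111/8666 - 22222/(174 + 3*144) = 24111/8666 - 22222/(174 + 432) = 24111/8666 - 22222/606 = 24111/8666 - 22222*1/606 = 24111/8666 - 11111/303 = -88982293/2625798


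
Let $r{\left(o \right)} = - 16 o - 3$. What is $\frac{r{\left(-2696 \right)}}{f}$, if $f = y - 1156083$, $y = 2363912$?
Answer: $\frac{43133}{1207829} \approx 0.035711$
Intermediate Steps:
$r{\left(o \right)} = -3 - 16 o$
$f = 1207829$ ($f = 2363912 - 1156083 = 1207829$)
$\frac{r{\left(-2696 \right)}}{f} = \frac{-3 - -43136}{1207829} = \left(-3 + 43136\right) \frac{1}{1207829} = 43133 \cdot \frac{1}{1207829} = \frac{43133}{1207829}$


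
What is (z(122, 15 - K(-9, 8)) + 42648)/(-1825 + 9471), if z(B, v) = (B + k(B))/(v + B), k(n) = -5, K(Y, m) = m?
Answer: 1833903/328778 ≈ 5.5779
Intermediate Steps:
z(B, v) = (-5 + B)/(B + v) (z(B, v) = (B - 5)/(v + B) = (-5 + B)/(B + v))
(z(122, 15 - K(-9, 8)) + 42648)/(-1825 + 9471) = ((-5 + 122)/(122 + (15 - 1*8)) + 42648)/(-1825 + 9471) = (117/(122 + (15 - 8)) + 42648)/7646 = (117/(122 + 7) + 42648)*(1/7646) = (117/129 + 42648)*(1/7646) = ((1/129)*117 + 42648)*(1/7646) = (39/43 + 42648)*(1/7646) = (1833903/43)*(1/7646) = 1833903/328778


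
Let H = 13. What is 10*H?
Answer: 130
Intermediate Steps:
10*H = 10*13 = 130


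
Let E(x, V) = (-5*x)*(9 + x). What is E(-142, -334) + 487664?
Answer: 393234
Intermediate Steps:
E(x, V) = -5*x*(9 + x)
E(-142, -334) + 487664 = -5*(-142)*(9 - 142) + 487664 = -5*(-142)*(-133) + 487664 = -94430 + 487664 = 393234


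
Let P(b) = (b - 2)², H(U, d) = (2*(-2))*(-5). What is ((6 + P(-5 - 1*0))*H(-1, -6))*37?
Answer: 40700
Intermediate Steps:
H(U, d) = 20 (H(U, d) = -4*(-5) = 20)
P(b) = (-2 + b)²
((6 + P(-5 - 1*0))*H(-1, -6))*37 = ((6 + (-2 + (-5 - 1*0))²)*20)*37 = ((6 + (-2 + (-5 + 0))²)*20)*37 = ((6 + (-2 - 5)²)*20)*37 = ((6 + (-7)²)*20)*37 = ((6 + 49)*20)*37 = (55*20)*37 = 1100*37 = 40700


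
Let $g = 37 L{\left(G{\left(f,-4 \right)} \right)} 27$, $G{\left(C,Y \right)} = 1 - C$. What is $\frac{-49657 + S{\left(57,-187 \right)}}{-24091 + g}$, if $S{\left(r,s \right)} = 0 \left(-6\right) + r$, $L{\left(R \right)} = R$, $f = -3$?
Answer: $\frac{9920}{4019} \approx 2.4683$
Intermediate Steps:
$S{\left(r,s \right)} = r$ ($S{\left(r,s \right)} = 0 + r = r$)
$g = 3996$ ($g = 37 \left(1 - -3\right) 27 = 37 \left(1 + 3\right) 27 = 37 \cdot 4 \cdot 27 = 148 \cdot 27 = 3996$)
$\frac{-49657 + S{\left(57,-187 \right)}}{-24091 + g} = \frac{-49657 + 57}{-24091 + 3996} = - \frac{49600}{-20095} = \left(-49600\right) \left(- \frac{1}{20095}\right) = \frac{9920}{4019}$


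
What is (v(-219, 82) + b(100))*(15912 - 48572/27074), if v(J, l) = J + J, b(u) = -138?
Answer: -124056839808/13537 ≈ -9.1643e+6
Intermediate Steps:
v(J, l) = 2*J
(v(-219, 82) + b(100))*(15912 - 48572/27074) = (2*(-219) - 138)*(15912 - 48572/27074) = (-438 - 138)*(15912 - 48572*1/27074) = -576*(15912 - 24286/13537) = -576*215376458/13537 = -124056839808/13537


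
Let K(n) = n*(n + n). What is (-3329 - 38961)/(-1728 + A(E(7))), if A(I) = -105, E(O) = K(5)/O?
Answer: 42290/1833 ≈ 23.071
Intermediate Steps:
K(n) = 2*n² (K(n) = n*(2*n) = 2*n²)
E(O) = 50/O (E(O) = (2*5²)/O = (2*25)/O = 50/O)
(-3329 - 38961)/(-1728 + A(E(7))) = (-3329 - 38961)/(-1728 - 105) = -42290/(-1833) = -42290*(-1/1833) = 42290/1833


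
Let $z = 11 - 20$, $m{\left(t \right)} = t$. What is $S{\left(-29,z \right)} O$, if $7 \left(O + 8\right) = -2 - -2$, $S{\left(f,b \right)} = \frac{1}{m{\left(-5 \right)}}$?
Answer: $\frac{8}{5} \approx 1.6$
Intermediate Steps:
$z = -9$ ($z = 11 - 20 = -9$)
$S{\left(f,b \right)} = - \frac{1}{5}$ ($S{\left(f,b \right)} = \frac{1}{-5} = - \frac{1}{5}$)
$O = -8$ ($O = -8 + \frac{-2 - -2}{7} = -8 + \frac{-2 + 2}{7} = -8 + \frac{1}{7} \cdot 0 = -8 + 0 = -8$)
$S{\left(-29,z \right)} O = \left(- \frac{1}{5}\right) \left(-8\right) = \frac{8}{5}$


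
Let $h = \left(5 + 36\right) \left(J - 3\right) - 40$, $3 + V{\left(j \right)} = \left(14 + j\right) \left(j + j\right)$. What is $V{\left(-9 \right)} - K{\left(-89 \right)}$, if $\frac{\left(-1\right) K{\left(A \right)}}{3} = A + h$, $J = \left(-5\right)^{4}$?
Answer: $76026$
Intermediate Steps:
$J = 625$
$V{\left(j \right)} = -3 + 2 j \left(14 + j\right)$ ($V{\left(j \right)} = -3 + \left(14 + j\right) \left(j + j\right) = -3 + \left(14 + j\right) 2 j = -3 + 2 j \left(14 + j\right)$)
$h = 25462$ ($h = \left(5 + 36\right) \left(625 - 3\right) - 40 = 41 \cdot 622 - 40 = 25502 - 40 = 25462$)
$K{\left(A \right)} = -76386 - 3 A$ ($K{\left(A \right)} = - 3 \left(A + 25462\right) = - 3 \left(25462 + A\right) = -76386 - 3 A$)
$V{\left(-9 \right)} - K{\left(-89 \right)} = \left(-3 + 2 \left(-9\right)^{2} + 28 \left(-9\right)\right) - \left(-76386 - -267\right) = \left(-3 + 2 \cdot 81 - 252\right) - \left(-76386 + 267\right) = \left(-3 + 162 - 252\right) - -76119 = -93 + 76119 = 76026$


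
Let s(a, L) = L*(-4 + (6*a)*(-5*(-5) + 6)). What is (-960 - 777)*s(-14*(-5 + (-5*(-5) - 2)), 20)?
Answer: 1628472240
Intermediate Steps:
s(a, L) = L*(-4 + 186*a) (s(a, L) = L*(-4 + (6*a)*(25 + 6)) = L*(-4 + (6*a)*31) = L*(-4 + 186*a))
(-960 - 777)*s(-14*(-5 + (-5*(-5) - 2)), 20) = (-960 - 777)*(2*20*(-2 + 93*(-14*(-5 + (-5*(-5) - 2))))) = -3474*20*(-2 + 93*(-14*(-5 + (25 - 2)))) = -3474*20*(-2 + 93*(-14*(-5 + 23))) = -3474*20*(-2 + 93*(-14*18)) = -3474*20*(-2 + 93*(-7*36)) = -3474*20*(-2 + 93*(-252)) = -3474*20*(-2 - 23436) = -3474*20*(-23438) = -1737*(-937520) = 1628472240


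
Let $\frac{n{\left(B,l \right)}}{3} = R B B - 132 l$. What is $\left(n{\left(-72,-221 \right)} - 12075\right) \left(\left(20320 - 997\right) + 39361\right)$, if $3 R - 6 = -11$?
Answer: $2906090364$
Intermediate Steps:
$R = - \frac{5}{3}$ ($R = 2 + \frac{1}{3} \left(-11\right) = 2 - \frac{11}{3} = - \frac{5}{3} \approx -1.6667$)
$n{\left(B,l \right)} = - 396 l - 5 B^{2}$ ($n{\left(B,l \right)} = 3 \left(- \frac{5 B}{3} B - 132 l\right) = 3 \left(- \frac{5 B^{2}}{3} - 132 l\right) = 3 \left(- 132 l - \frac{5 B^{2}}{3}\right) = - 396 l - 5 B^{2}$)
$\left(n{\left(-72,-221 \right)} - 12075\right) \left(\left(20320 - 997\right) + 39361\right) = \left(\left(\left(-396\right) \left(-221\right) - 5 \left(-72\right)^{2}\right) - 12075\right) \left(\left(20320 - 997\right) + 39361\right) = \left(\left(87516 - 25920\right) - 12075\right) \left(19323 + 39361\right) = \left(\left(87516 - 25920\right) - 12075\right) 58684 = \left(61596 - 12075\right) 58684 = 49521 \cdot 58684 = 2906090364$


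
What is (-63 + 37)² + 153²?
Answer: 24085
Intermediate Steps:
(-63 + 37)² + 153² = (-26)² + 23409 = 676 + 23409 = 24085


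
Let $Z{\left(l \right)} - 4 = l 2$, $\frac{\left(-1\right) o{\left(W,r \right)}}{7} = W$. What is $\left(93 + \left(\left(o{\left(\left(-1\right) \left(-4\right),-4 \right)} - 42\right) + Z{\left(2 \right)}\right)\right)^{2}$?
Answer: $961$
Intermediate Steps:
$o{\left(W,r \right)} = - 7 W$
$Z{\left(l \right)} = 4 + 2 l$ ($Z{\left(l \right)} = 4 + l 2 = 4 + 2 l$)
$\left(93 + \left(\left(o{\left(\left(-1\right) \left(-4\right),-4 \right)} - 42\right) + Z{\left(2 \right)}\right)\right)^{2} = \left(93 + \left(\left(- 7 \left(\left(-1\right) \left(-4\right)\right) - 42\right) + \left(4 + 2 \cdot 2\right)\right)\right)^{2} = \left(93 + \left(\left(\left(-7\right) 4 - 42\right) + \left(4 + 4\right)\right)\right)^{2} = \left(93 + \left(\left(-28 - 42\right) + 8\right)\right)^{2} = \left(93 + \left(-70 + 8\right)\right)^{2} = \left(93 - 62\right)^{2} = 31^{2} = 961$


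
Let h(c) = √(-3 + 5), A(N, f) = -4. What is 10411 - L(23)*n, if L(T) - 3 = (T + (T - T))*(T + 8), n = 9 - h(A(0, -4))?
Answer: 3967 + 716*√2 ≈ 4979.6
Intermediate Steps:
h(c) = √2
n = 9 - √2 ≈ 7.5858
L(T) = 3 + T*(8 + T) (L(T) = 3 + (T + (T - T))*(T + 8) = 3 + (T + 0)*(8 + T) = 3 + T*(8 + T))
10411 - L(23)*n = 10411 - (3 + 23² + 8*23)*(9 - √2) = 10411 - (3 + 529 + 184)*(9 - √2) = 10411 - 716*(9 - √2) = 10411 - (6444 - 716*√2) = 10411 + (-6444 + 716*√2) = 3967 + 716*√2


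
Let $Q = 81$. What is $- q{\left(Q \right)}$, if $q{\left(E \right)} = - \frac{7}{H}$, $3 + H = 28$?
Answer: $\frac{7}{25} \approx 0.28$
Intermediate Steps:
$H = 25$ ($H = -3 + 28 = 25$)
$q{\left(E \right)} = - \frac{7}{25}$
$- q{\left(Q \right)} = \left(-1\right) \left(- \frac{7}{25}\right) = \frac{7}{25}$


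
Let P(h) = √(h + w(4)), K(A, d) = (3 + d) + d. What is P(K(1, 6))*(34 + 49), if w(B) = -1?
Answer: 83*√14 ≈ 310.56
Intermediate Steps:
K(A, d) = 3 + 2*d
P(h) = √(-1 + h) (P(h) = √(h - 1) = √(-1 + h))
P(K(1, 6))*(34 + 49) = √(-1 + (3 + 2*6))*(34 + 49) = √(-1 + (3 + 12))*83 = √(-1 + 15)*83 = √14*83 = 83*√14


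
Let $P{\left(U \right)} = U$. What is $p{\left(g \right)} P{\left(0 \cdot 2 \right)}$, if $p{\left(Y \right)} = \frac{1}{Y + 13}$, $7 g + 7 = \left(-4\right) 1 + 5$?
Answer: $0$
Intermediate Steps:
$g = - \frac{6}{7}$ ($g = -1 + \frac{\left(-4\right) 1 + 5}{7} = -1 + \frac{-4 + 5}{7} = -1 + \frac{1}{7} \cdot 1 = -1 + \frac{1}{7} = - \frac{6}{7} \approx -0.85714$)
$p{\left(Y \right)} = \frac{1}{13 + Y}$
$p{\left(g \right)} P{\left(0 \cdot 2 \right)} = \frac{0 \cdot 2}{13 - \frac{6}{7}} = \frac{1}{\frac{85}{7}} \cdot 0 = \frac{7}{85} \cdot 0 = 0$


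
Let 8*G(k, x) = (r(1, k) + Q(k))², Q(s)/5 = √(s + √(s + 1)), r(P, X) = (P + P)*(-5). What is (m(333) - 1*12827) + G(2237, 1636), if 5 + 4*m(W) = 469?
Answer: -12711 + 25*(2 - √(2237 + √2238))²/8 ≈ -6157.5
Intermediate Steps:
m(W) = 116 (m(W) = -5/4 + (¼)*469 = -5/4 + 469/4 = 116)
r(P, X) = -10*P (r(P, X) = (2*P)*(-5) = -10*P)
Q(s) = 5*√(s + √(1 + s)) (Q(s) = 5*√(s + √(s + 1)) = 5*√(s + √(1 + s)))
G(k, x) = (-10 + 5*√(k + √(1 + k)))²/8 (G(k, x) = (-10*1 + 5*√(k + √(1 + k)))²/8 = (-10 + 5*√(k + √(1 + k)))²/8)
(m(333) - 1*12827) + G(2237, 1636) = (116 - 1*12827) + 25*(-2 + √(2237 + √(1 + 2237)))²/8 = (116 - 12827) + 25*(-2 + √(2237 + √2238))²/8 = -12711 + 25*(-2 + √(2237 + √2238))²/8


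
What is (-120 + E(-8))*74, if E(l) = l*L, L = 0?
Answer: -8880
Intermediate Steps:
E(l) = 0 (E(l) = l*0 = 0)
(-120 + E(-8))*74 = (-120 + 0)*74 = -120*74 = -8880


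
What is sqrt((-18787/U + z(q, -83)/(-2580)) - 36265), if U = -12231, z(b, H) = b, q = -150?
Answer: I*sqrt(495341148077858)/116874 ≈ 190.43*I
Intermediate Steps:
sqrt((-18787/U + z(q, -83)/(-2580)) - 36265) = sqrt((-18787/(-12231) - 150/(-2580)) - 36265) = sqrt((-18787*(-1/12231) - 150*(-1/2580)) - 36265) = sqrt((18787/12231 + 5/86) - 36265) = sqrt(1676837/1051866 - 36265) = sqrt(-38144243653/1051866) = I*sqrt(495341148077858)/116874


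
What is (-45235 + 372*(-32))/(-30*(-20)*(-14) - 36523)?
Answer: 57139/44923 ≈ 1.2719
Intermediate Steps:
(-45235 + 372*(-32))/(-30*(-20)*(-14) - 36523) = (-45235 - 11904)/(600*(-14) - 36523) = -57139/(-8400 - 36523) = -57139/(-44923) = -57139*(-1/44923) = 57139/44923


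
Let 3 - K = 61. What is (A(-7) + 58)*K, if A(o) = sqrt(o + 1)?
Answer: -3364 - 58*I*sqrt(6) ≈ -3364.0 - 142.07*I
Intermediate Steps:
K = -58 (K = 3 - 1*61 = 3 - 61 = -58)
A(o) = sqrt(1 + o)
(A(-7) + 58)*K = (sqrt(1 - 7) + 58)*(-58) = (sqrt(-6) + 58)*(-58) = (I*sqrt(6) + 58)*(-58) = (58 + I*sqrt(6))*(-58) = -3364 - 58*I*sqrt(6)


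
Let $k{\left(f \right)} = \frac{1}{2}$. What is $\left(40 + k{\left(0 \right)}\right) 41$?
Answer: $\frac{3321}{2} \approx 1660.5$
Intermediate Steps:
$k{\left(f \right)} = \frac{1}{2}$
$\left(40 + k{\left(0 \right)}\right) 41 = \left(40 + \frac{1}{2}\right) 41 = \frac{81}{2} \cdot 41 = \frac{3321}{2}$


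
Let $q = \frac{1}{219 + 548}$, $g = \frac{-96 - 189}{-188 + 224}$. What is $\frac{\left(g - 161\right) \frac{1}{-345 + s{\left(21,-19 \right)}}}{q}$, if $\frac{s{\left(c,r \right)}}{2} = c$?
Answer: $\frac{1554709}{3636} \approx 427.59$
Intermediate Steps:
$s{\left(c,r \right)} = 2 c$
$g = - \frac{95}{12}$ ($g = - \frac{285}{36} = \left(-285\right) \frac{1}{36} = - \frac{95}{12} \approx -7.9167$)
$q = \frac{1}{767} \approx 0.0013038$
$\frac{\left(g - 161\right) \frac{1}{-345 + s{\left(21,-19 \right)}}}{q} = \frac{- \frac{95}{12} - 161}{-345 + 2 \cdot 21} \frac{1}{\frac{1}{767}} = - \frac{2027}{12 \left(-345 + 42\right)} 767 = - \frac{2027}{12 \left(-303\right)} 767 = \left(- \frac{2027}{12}\right) \left(- \frac{1}{303}\right) 767 = \frac{2027}{3636} \cdot 767 = \frac{1554709}{3636}$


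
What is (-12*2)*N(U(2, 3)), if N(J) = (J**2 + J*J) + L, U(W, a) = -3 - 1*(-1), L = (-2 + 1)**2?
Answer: -216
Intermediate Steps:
L = 1 (L = (-1)**2 = 1)
U(W, a) = -2 (U(W, a) = -3 + 1 = -2)
N(J) = 1 + 2*J**2 (N(J) = (J**2 + J*J) + 1 = (J**2 + J**2) + 1 = 2*J**2 + 1 = 1 + 2*J**2)
(-12*2)*N(U(2, 3)) = (-12*2)*(1 + 2*(-2)**2) = -24*(1 + 2*4) = -24*(1 + 8) = -24*9 = -216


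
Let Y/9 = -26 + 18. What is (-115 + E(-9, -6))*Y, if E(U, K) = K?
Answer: 8712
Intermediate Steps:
Y = -72 (Y = 9*(-26 + 18) = 9*(-8) = -72)
(-115 + E(-9, -6))*Y = (-115 - 6)*(-72) = -121*(-72) = 8712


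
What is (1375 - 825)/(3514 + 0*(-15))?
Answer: 275/1757 ≈ 0.15652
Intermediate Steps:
(1375 - 825)/(3514 + 0*(-15)) = 550/(3514 + 0) = 550/3514 = 550*(1/3514) = 275/1757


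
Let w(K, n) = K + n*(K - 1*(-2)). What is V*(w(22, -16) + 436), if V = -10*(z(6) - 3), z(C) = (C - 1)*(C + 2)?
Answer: -27380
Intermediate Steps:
z(C) = (-1 + C)*(2 + C)
w(K, n) = K + n*(2 + K) (w(K, n) = K + n*(K + 2) = K + n*(2 + K))
V = -370 (V = -10*((-2 + 6 + 6²) - 3) = -10*((-2 + 6 + 36) - 3) = -10*(40 - 3) = -10*37 = -370)
V*(w(22, -16) + 436) = -370*((22 + 2*(-16) + 22*(-16)) + 436) = -370*((22 - 32 - 352) + 436) = -370*(-362 + 436) = -370*74 = -27380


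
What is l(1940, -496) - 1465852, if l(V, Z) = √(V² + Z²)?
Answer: -1465852 + 4*√250601 ≈ -1.4639e+6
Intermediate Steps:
l(1940, -496) - 1465852 = √(1940² + (-496)²) - 1465852 = √(3763600 + 246016) - 1465852 = √4009616 - 1465852 = 4*√250601 - 1465852 = -1465852 + 4*√250601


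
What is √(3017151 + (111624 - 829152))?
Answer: √2299623 ≈ 1516.5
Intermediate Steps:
√(3017151 + (111624 - 829152)) = √(3017151 - 717528) = √2299623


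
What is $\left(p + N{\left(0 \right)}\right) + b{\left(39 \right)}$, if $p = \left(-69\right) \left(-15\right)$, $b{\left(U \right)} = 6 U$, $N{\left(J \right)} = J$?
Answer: $1269$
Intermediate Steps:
$p = 1035$
$\left(p + N{\left(0 \right)}\right) + b{\left(39 \right)} = \left(1035 + 0\right) + 6 \cdot 39 = 1035 + 234 = 1269$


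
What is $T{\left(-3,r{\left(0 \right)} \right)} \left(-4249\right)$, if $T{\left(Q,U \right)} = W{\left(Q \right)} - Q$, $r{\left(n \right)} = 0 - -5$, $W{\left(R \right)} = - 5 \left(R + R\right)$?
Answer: $-140217$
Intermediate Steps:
$W{\left(R \right)} = - 10 R$ ($W{\left(R \right)} = - 5 \cdot 2 R = - 10 R$)
$r{\left(n \right)} = 5$ ($r{\left(n \right)} = 0 + 5 = 5$)
$T{\left(Q,U \right)} = - 11 Q$ ($T{\left(Q,U \right)} = - 10 Q - Q = - 11 Q$)
$T{\left(-3,r{\left(0 \right)} \right)} \left(-4249\right) = \left(-11\right) \left(-3\right) \left(-4249\right) = 33 \left(-4249\right) = -140217$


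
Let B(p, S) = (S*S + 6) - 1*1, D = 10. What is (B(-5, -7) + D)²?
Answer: 4096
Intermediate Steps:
B(p, S) = 5 + S² (B(p, S) = (S² + 6) - 1 = (6 + S²) - 1 = 5 + S²)
(B(-5, -7) + D)² = ((5 + (-7)²) + 10)² = ((5 + 49) + 10)² = (54 + 10)² = 64² = 4096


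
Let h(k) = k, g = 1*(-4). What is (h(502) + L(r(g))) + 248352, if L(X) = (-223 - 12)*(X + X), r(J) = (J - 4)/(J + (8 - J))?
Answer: 249324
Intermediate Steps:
g = -4
r(J) = -½ + J/8 (r(J) = (-4 + J)/8 = (-4 + J)*(⅛) = -½ + J/8)
L(X) = -470*X
(h(502) + L(r(g))) + 248352 = (502 - 470*(-½ + (⅛)*(-4))) + 248352 = (502 - 470*(-½ - ½)) + 248352 = (502 - 470*(-1)) + 248352 = (502 + 470) + 248352 = 972 + 248352 = 249324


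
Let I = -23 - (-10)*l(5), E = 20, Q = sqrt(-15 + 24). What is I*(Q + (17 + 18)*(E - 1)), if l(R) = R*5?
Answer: 151636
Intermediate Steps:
l(R) = 5*R
Q = 3 (Q = sqrt(9) = 3)
I = 227 (I = -23 - (-10)*5*5 = -23 - (-10)*25 = -23 - 1*(-250) = -23 + 250 = 227)
I*(Q + (17 + 18)*(E - 1)) = 227*(3 + (17 + 18)*(20 - 1)) = 227*(3 + 35*19) = 227*(3 + 665) = 227*668 = 151636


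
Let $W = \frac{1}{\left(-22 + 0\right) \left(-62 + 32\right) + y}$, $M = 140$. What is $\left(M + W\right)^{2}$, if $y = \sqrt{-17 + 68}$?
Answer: $\frac{1239419315116817}{63234310467} - \frac{13550560 \sqrt{51}}{21078103489} \approx 19600.0$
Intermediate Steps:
$y = \sqrt{51} \approx 7.1414$
$W = \frac{1}{660 + \sqrt{51}}$ ($W = \frac{1}{\left(-22 + 0\right) \left(-62 + 32\right) + \sqrt{51}} = \frac{1}{\left(-22\right) \left(-30\right) + \sqrt{51}} = \frac{1}{660 + \sqrt{51}} \approx 0.0014989$)
$\left(M + W\right)^{2} = \left(140 + \left(\frac{220}{145183} - \frac{\sqrt{51}}{435549}\right)\right)^{2} = \left(\frac{20325840}{145183} - \frac{\sqrt{51}}{435549}\right)^{2}$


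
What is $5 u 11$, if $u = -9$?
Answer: $-495$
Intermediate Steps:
$5 u 11 = 5 \left(-9\right) 11 = \left(-45\right) 11 = -495$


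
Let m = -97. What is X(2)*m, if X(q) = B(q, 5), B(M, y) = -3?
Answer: 291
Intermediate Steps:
X(q) = -3
X(2)*m = -3*(-97) = 291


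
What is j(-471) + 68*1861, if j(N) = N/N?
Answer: 126549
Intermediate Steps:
j(N) = 1
j(-471) + 68*1861 = 1 + 68*1861 = 1 + 126548 = 126549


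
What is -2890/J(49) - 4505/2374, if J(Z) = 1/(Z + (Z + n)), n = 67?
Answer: -1132046405/2374 ≈ -4.7685e+5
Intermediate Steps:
J(Z) = 1/(67 + 2*Z) (J(Z) = 1/(Z + (Z + 67)) = 1/(Z + (67 + Z)) = 1/(67 + 2*Z))
-2890/J(49) - 4505/2374 = -2890/(1/(67 + 2*49)) - 4505/2374 = -2890/(1/(67 + 98)) - 4505*1/2374 = -2890/(1/165) - 4505/2374 = -2890/1/165 - 4505/2374 = -2890*165 - 4505/2374 = -476850 - 4505/2374 = -1132046405/2374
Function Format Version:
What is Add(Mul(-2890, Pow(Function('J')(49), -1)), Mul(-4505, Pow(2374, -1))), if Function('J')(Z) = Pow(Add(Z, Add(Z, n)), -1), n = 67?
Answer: Rational(-1132046405, 2374) ≈ -4.7685e+5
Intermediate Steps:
Function('J')(Z) = Pow(Add(67, Mul(2, Z)), -1) (Function('J')(Z) = Pow(Add(Z, Add(Z, 67)), -1) = Pow(Add(Z, Add(67, Z)), -1) = Pow(Add(67, Mul(2, Z)), -1))
Add(Mul(-2890, Pow(Function('J')(49), -1)), Mul(-4505, Pow(2374, -1))) = Add(Mul(-2890, Pow(Pow(Add(67, Mul(2, 49)), -1), -1)), Mul(-4505, Pow(2374, -1))) = Add(Mul(-2890, Pow(Pow(Add(67, 98), -1), -1)), Mul(-4505, Rational(1, 2374))) = Add(Mul(-2890, Pow(Pow(165, -1), -1)), Rational(-4505, 2374)) = Add(Mul(-2890, Pow(Rational(1, 165), -1)), Rational(-4505, 2374)) = Add(Mul(-2890, 165), Rational(-4505, 2374)) = Add(-476850, Rational(-4505, 2374)) = Rational(-1132046405, 2374)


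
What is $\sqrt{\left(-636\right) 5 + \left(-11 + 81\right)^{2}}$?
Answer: $2 \sqrt{430} \approx 41.473$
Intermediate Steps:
$\sqrt{\left(-636\right) 5 + \left(-11 + 81\right)^{2}} = \sqrt{-3180 + 70^{2}} = \sqrt{-3180 + 4900} = \sqrt{1720} = 2 \sqrt{430}$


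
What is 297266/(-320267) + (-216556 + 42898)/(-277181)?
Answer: -26779560460/88771927327 ≈ -0.30167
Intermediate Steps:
297266/(-320267) + (-216556 + 42898)/(-277181) = 297266*(-1/320267) - 173658*(-1/277181) = -297266/320267 + 173658/277181 = -26779560460/88771927327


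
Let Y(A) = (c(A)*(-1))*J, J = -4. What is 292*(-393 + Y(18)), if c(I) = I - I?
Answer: -114756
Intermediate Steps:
c(I) = 0
Y(A) = 0 (Y(A) = (0*(-1))*(-4) = 0*(-4) = 0)
292*(-393 + Y(18)) = 292*(-393 + 0) = 292*(-393) = -114756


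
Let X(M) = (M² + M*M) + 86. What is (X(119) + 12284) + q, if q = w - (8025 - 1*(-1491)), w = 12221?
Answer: 43397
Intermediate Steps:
X(M) = 86 + 2*M² (X(M) = (M² + M²) + 86 = 2*M² + 86 = 86 + 2*M²)
q = 2705 (q = 12221 - (8025 - 1*(-1491)) = 12221 - (8025 + 1491) = 12221 - 1*9516 = 12221 - 9516 = 2705)
(X(119) + 12284) + q = ((86 + 2*119²) + 12284) + 2705 = ((86 + 2*14161) + 12284) + 2705 = ((86 + 28322) + 12284) + 2705 = (28408 + 12284) + 2705 = 40692 + 2705 = 43397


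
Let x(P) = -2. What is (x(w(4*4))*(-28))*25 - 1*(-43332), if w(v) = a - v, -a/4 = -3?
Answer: 44732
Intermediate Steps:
a = 12 (a = -4*(-3) = 12)
w(v) = 12 - v
(x(w(4*4))*(-28))*25 - 1*(-43332) = -2*(-28)*25 - 1*(-43332) = 56*25 + 43332 = 1400 + 43332 = 44732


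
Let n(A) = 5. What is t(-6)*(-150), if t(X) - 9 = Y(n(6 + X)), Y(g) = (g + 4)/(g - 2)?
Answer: -1800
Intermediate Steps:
Y(g) = (4 + g)/(-2 + g)
t(X) = 12 (t(X) = 9 + (4 + 5)/(-2 + 5) = 9 + 9/3 = 9 + (⅓)*9 = 9 + 3 = 12)
t(-6)*(-150) = 12*(-150) = -1800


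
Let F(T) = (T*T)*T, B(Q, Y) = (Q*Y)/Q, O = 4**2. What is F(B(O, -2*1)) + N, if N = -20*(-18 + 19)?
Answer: -28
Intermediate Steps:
N = -20 (N = -20*1 = -20)
O = 16
B(Q, Y) = Y
F(T) = T**3 (F(T) = T**2*T = T**3)
F(B(O, -2*1)) + N = (-2*1)**3 - 20 = (-2)**3 - 20 = -8 - 20 = -28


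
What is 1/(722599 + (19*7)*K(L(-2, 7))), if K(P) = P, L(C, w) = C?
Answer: 1/722333 ≈ 1.3844e-6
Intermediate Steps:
1/(722599 + (19*7)*K(L(-2, 7))) = 1/(722599 + (19*7)*(-2)) = 1/(722599 + 133*(-2)) = 1/(722599 - 266) = 1/722333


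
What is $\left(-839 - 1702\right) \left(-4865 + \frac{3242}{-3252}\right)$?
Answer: $\frac{6701558017}{542} \approx 1.2364 \cdot 10^{7}$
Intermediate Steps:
$\left(-839 - 1702\right) \left(-4865 + \frac{3242}{-3252}\right) = - 2541 \left(-4865 + 3242 \left(- \frac{1}{3252}\right)\right) = - 2541 \left(-4865 - \frac{1621}{1626}\right) = \left(-2541\right) \left(- \frac{7912111}{1626}\right) = \frac{6701558017}{542}$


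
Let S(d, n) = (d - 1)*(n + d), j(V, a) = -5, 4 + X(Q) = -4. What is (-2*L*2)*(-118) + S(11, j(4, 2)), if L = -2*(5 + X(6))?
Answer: 2892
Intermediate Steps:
X(Q) = -8 (X(Q) = -4 - 4 = -8)
S(d, n) = (-1 + d)*(d + n)
L = 6 (L = -2*(5 - 8) = -(-6) = -2*(-3) = 6)
(-2*L*2)*(-118) + S(11, j(4, 2)) = (-2*6*2)*(-118) + (11**2 - 1*11 - 1*(-5) + 11*(-5)) = -12*2*(-118) + (121 - 11 + 5 - 55) = -24*(-118) + 60 = 2832 + 60 = 2892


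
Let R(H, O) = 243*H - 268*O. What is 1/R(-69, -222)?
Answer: 1/42729 ≈ 2.3403e-5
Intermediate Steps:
R(H, O) = -268*O + 243*H
1/R(-69, -222) = 1/(-268*(-222) + 243*(-69)) = 1/(59496 - 16767) = 1/42729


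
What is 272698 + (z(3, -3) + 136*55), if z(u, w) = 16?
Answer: 280194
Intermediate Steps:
272698 + (z(3, -3) + 136*55) = 272698 + (16 + 136*55) = 272698 + (16 + 7480) = 272698 + 7496 = 280194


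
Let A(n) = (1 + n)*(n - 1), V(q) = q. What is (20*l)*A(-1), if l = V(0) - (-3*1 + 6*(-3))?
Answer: 0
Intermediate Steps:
A(n) = (1 + n)*(-1 + n)
l = 21 (l = 0 - (-3*1 + 6*(-3)) = 0 - (-3 - 18) = 0 - 1*(-21) = 0 + 21 = 21)
(20*l)*A(-1) = (20*21)*(-1 + (-1)²) = 420*(-1 + 1) = 420*0 = 0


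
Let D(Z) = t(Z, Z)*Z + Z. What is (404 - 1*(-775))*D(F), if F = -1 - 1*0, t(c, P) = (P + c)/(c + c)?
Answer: -2358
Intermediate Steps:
t(c, P) = (P + c)/(2*c) (t(c, P) = (P + c)/((2*c)) = (P + c)*(1/(2*c)) = (P + c)/(2*c))
F = -1 (F = -1 + 0 = -1)
D(Z) = 2*Z (D(Z) = ((Z + Z)/(2*Z))*Z + Z = ((2*Z)/(2*Z))*Z + Z = 1*Z + Z = Z + Z = 2*Z)
(404 - 1*(-775))*D(F) = (404 - 1*(-775))*(2*(-1)) = (404 + 775)*(-2) = 1179*(-2) = -2358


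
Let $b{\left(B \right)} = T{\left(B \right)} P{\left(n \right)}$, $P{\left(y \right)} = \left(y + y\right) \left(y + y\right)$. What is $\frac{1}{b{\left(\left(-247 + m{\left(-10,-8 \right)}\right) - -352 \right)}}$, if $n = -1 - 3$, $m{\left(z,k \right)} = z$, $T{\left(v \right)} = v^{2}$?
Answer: $\frac{1}{577600} \approx 1.7313 \cdot 10^{-6}$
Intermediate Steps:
$n = -4$
$P{\left(y \right)} = 4 y^{2}$ ($P{\left(y \right)} = 2 y 2 y = 4 y^{2}$)
$b{\left(B \right)} = 64 B^{2}$ ($b{\left(B \right)} = B^{2} \cdot 4 \left(-4\right)^{2} = B^{2} \cdot 4 \cdot 16 = B^{2} \cdot 64 = 64 B^{2}$)
$\frac{1}{b{\left(\left(-247 + m{\left(-10,-8 \right)}\right) - -352 \right)}} = \frac{1}{64 \left(\left(-247 - 10\right) - -352\right)^{2}} = \frac{1}{64 \left(-257 + 352\right)^{2}} = \frac{1}{64 \cdot 95^{2}} = \frac{1}{64 \cdot 9025} = \frac{1}{577600}$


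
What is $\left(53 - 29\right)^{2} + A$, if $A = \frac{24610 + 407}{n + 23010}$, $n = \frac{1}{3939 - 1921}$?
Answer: $\frac{26796572562}{46434181} \approx 577.09$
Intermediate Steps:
$n = \frac{1}{2018} \approx 0.00049554$
$A = \frac{50484306}{46434181}$ ($A = \frac{24610 + 407}{\frac{1}{2018} + 23010} = \frac{25017}{\frac{46434181}{2018}} = 25017 \cdot \frac{2018}{46434181} = \frac{50484306}{46434181} \approx 1.0872$)
$\left(53 - 29\right)^{2} + A = \left(53 - 29\right)^{2} + \frac{50484306}{46434181} = 24^{2} + \frac{50484306}{46434181} = 576 + \frac{50484306}{46434181} = \frac{26796572562}{46434181}$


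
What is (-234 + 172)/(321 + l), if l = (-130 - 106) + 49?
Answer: -31/67 ≈ -0.46269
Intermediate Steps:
l = -187 (l = -236 + 49 = -187)
(-234 + 172)/(321 + l) = (-234 + 172)/(321 - 187) = -62/134 = -62*1/134 = -31/67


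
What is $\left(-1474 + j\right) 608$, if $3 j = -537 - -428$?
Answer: $- \frac{2754848}{3} \approx -9.1828 \cdot 10^{5}$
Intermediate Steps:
$j = - \frac{109}{3}$ ($j = \frac{-537 - -428}{3} = \frac{-537 + 428}{3} = \frac{1}{3} \left(-109\right) = - \frac{109}{3} \approx -36.333$)
$\left(-1474 + j\right) 608 = \left(-1474 - \frac{109}{3}\right) 608 = \left(- \frac{4531}{3}\right) 608 = - \frac{2754848}{3}$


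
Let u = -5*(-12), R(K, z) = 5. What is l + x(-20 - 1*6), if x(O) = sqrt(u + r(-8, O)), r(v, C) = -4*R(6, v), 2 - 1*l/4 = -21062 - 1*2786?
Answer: 95400 + 2*sqrt(10) ≈ 95406.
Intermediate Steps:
l = 95400 (l = 8 - 4*(-21062 - 1*2786) = 8 - 4*(-21062 - 2786) = 8 - 4*(-23848) = 8 + 95392 = 95400)
r(v, C) = -20 (r(v, C) = -4*5 = -20)
u = 60
x(O) = 2*sqrt(10) (x(O) = sqrt(60 - 20) = sqrt(40) = 2*sqrt(10))
l + x(-20 - 1*6) = 95400 + 2*sqrt(10)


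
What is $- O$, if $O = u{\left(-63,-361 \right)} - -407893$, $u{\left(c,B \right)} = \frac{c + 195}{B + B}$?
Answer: $- \frac{147249307}{361} \approx -4.0789 \cdot 10^{5}$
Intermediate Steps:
$u{\left(c,B \right)} = \frac{195 + c}{2 B}$
$O = \frac{147249307}{361}$ ($O = \frac{195 - 63}{2 \left(-361\right)} - -407893 = \frac{1}{2} \left(- \frac{1}{361}\right) 132 + 407893 = - \frac{66}{361} + 407893 = \frac{147249307}{361} \approx 4.0789 \cdot 10^{5}$)
$- O = \left(-1\right) \frac{147249307}{361} = - \frac{147249307}{361}$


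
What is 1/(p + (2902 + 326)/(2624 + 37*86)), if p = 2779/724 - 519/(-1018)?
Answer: 1069801948/5246520091 ≈ 0.20391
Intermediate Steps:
p = 1602389/368516 (p = 2779*(1/724) - 519*(-1/1018) = 2779/724 + 519/1018 = 1602389/368516 ≈ 4.3482)
1/(p + (2902 + 326)/(2624 + 37*86)) = 1/(1602389/368516 + (2902 + 326)/(2624 + 37*86)) = 1/(1602389/368516 + 3228/(2624 + 3182)) = 1/(1602389/368516 + 3228/5806) = 1/(1602389/368516 + 3228*(1/5806)) = 1/(1602389/368516 + 1614/2903) = 1/(5246520091/1069801948) = 1069801948/5246520091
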